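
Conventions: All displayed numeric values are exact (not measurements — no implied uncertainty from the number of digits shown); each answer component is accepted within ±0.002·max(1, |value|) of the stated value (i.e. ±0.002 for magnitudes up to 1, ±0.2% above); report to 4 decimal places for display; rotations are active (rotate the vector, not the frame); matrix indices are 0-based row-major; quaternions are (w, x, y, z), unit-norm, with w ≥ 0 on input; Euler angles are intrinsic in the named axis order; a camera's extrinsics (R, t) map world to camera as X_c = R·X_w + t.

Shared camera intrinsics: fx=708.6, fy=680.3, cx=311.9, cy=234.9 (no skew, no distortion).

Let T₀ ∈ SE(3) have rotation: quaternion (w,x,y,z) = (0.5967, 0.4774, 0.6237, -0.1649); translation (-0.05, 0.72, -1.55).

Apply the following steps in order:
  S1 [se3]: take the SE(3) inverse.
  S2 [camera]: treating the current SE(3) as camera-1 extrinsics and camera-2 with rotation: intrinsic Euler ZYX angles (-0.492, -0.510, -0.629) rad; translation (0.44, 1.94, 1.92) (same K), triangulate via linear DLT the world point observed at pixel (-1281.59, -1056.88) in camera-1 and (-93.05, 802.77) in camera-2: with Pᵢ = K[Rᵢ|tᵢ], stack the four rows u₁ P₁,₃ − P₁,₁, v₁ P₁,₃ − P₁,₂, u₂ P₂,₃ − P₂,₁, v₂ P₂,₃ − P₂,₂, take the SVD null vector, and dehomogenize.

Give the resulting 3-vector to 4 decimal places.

result = (-0.8868, -0.9618, -0.8372)

after S1 (invert_se3): R=[0.1677 0.3987 -0.9016; 0.7922 0.4899 0.3640; 0.5868 -0.7753 -0.2336], t=(-1.6762, 0.2511, 0.2254)
after S2 (triangulate): (-0.8868, -0.9618, -0.8372)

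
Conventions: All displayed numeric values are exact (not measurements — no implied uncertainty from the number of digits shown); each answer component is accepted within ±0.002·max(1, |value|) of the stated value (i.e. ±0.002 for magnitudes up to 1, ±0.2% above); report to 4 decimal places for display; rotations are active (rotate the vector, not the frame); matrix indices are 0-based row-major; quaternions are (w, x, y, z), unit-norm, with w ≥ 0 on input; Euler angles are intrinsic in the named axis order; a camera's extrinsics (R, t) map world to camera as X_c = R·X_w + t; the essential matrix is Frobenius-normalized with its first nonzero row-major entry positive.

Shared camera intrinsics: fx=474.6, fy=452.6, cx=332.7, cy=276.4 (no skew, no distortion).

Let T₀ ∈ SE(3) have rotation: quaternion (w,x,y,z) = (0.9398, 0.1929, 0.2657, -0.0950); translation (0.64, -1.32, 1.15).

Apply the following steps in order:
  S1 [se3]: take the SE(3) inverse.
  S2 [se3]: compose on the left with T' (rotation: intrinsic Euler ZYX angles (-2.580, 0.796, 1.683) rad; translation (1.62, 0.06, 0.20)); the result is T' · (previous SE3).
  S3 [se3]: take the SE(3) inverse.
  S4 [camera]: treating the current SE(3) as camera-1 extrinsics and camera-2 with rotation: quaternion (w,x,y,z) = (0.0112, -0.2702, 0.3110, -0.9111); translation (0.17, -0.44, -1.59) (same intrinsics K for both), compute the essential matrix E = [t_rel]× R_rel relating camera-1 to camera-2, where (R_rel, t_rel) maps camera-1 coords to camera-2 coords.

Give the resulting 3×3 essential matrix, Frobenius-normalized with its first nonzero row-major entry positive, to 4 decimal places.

after S1 (invert_se3): R=[0.8408 -0.0761 -0.5360; 0.2811 0.9075 0.3121; 0.4627 -0.4130 0.7844], t=(-0.0220, 0.6592, -1.7434)
after S2 (compose_se3): R=[-0.8970 -0.3639 -0.2507; 0.0160 -0.5938 0.8044; -0.4416 0.7176 0.5385], t=(2.0021, -1.6592, 0.8106)
after S3 (invert_se3): R=[-0.8970 0.0160 -0.4416; -0.3639 -0.5938 0.7176; -0.2507 0.8044 0.5385], t=(2.1806, -0.8383, 1.4002)
after S4 (essential): [0.2267 0.0476 -0.4369; 0.1045 -0.6953 -0.0649; 0.2245 0.1017 -0.4429]

matrix = [0.2267 0.0476 -0.4369; 0.1045 -0.6953 -0.0649; 0.2245 0.1017 -0.4429]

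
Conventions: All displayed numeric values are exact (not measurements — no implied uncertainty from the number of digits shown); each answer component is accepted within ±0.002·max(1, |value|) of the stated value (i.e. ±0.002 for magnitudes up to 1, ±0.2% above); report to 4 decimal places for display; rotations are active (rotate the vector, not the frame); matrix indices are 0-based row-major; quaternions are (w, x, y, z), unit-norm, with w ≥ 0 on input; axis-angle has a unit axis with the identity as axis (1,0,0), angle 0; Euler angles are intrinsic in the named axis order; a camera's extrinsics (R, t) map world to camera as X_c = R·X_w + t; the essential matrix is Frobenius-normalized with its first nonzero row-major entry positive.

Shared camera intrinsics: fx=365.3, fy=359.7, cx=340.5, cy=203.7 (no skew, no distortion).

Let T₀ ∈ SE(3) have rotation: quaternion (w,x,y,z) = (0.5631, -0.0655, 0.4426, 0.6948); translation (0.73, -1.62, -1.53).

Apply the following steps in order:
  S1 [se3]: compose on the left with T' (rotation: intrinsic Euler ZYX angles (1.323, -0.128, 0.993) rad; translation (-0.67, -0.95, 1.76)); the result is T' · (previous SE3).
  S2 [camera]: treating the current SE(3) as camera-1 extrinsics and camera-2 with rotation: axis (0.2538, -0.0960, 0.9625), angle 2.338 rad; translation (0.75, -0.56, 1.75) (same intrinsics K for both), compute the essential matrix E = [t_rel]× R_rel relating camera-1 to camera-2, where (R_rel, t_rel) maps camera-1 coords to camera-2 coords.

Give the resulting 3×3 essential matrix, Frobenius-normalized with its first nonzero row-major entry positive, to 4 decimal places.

matrix = [0.5384 -0.2796 -0.2151; 0.3253 0.4161 -0.2598; -0.0590 0.4796 -0.0761]

after S1 (compose_se3): R=[-0.9581 0.2114 0.1930; -0.1606 -0.9551 0.2489; 0.2370 0.2075 0.9491], t=(-0.8085, 0.1206, -0.3216)
after S2 (essential): [0.5384 -0.2796 -0.2151; 0.3253 0.4161 -0.2598; -0.0590 0.4796 -0.0761]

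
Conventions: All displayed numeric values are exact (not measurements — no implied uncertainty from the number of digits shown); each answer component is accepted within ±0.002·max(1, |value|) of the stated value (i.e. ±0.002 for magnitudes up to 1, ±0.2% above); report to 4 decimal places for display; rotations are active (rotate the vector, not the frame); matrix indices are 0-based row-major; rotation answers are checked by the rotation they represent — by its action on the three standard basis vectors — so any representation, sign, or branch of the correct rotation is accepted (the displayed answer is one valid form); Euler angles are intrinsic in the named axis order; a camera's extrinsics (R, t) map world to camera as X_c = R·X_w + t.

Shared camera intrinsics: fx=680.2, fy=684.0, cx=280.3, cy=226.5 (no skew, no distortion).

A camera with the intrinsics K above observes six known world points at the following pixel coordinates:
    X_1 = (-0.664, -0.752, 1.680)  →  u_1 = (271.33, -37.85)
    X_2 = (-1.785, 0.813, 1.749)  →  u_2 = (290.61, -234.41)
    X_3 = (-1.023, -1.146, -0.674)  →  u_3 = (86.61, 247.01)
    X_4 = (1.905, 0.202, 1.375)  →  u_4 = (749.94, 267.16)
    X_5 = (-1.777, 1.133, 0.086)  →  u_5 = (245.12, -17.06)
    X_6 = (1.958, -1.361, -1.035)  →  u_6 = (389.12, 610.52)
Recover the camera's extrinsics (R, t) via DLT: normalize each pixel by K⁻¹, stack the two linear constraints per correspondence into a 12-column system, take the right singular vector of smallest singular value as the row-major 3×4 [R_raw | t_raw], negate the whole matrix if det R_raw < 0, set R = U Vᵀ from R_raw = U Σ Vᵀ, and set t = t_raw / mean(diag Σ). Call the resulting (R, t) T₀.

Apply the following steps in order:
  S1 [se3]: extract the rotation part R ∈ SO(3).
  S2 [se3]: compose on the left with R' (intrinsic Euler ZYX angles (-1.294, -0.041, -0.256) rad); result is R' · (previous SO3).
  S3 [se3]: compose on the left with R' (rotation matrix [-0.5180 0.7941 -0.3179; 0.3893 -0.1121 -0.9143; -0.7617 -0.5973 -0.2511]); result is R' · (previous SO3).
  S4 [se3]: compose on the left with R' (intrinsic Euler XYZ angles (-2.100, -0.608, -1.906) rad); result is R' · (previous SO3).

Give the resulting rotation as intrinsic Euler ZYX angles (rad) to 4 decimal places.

source (pnp_recover): camera pose = R=[0.7449 0.5832 0.3240; 0.6493 -0.5220 -0.5532; -0.1535 0.6224 -0.7675], t=(0.3500, -0.1700, 4.6000)
after S1 (rot_of_se3): [0.7449 0.5832 0.3240; 0.6493 -0.5220 -0.5532; -0.1535 0.6224 -0.7675]
after S2 (compose_so3): [0.7737 -0.1831 -0.6065; -0.5673 -0.6265 -0.5345; -0.2821 0.7576 -0.5886]
after S3 (compose_so3): [-0.7616 -0.6435 0.0768; 0.6227 -0.6937 0.3619; -0.1797 0.3235 0.9290]
after S4 (compose_so3): [0.7909 -0.5487 -0.2709; 0.0265 -0.4115 0.9110; -0.6114 -0.7277 -0.3109]

rotation (euler_zyx) = (0.0335, 0.6578, -1.9745)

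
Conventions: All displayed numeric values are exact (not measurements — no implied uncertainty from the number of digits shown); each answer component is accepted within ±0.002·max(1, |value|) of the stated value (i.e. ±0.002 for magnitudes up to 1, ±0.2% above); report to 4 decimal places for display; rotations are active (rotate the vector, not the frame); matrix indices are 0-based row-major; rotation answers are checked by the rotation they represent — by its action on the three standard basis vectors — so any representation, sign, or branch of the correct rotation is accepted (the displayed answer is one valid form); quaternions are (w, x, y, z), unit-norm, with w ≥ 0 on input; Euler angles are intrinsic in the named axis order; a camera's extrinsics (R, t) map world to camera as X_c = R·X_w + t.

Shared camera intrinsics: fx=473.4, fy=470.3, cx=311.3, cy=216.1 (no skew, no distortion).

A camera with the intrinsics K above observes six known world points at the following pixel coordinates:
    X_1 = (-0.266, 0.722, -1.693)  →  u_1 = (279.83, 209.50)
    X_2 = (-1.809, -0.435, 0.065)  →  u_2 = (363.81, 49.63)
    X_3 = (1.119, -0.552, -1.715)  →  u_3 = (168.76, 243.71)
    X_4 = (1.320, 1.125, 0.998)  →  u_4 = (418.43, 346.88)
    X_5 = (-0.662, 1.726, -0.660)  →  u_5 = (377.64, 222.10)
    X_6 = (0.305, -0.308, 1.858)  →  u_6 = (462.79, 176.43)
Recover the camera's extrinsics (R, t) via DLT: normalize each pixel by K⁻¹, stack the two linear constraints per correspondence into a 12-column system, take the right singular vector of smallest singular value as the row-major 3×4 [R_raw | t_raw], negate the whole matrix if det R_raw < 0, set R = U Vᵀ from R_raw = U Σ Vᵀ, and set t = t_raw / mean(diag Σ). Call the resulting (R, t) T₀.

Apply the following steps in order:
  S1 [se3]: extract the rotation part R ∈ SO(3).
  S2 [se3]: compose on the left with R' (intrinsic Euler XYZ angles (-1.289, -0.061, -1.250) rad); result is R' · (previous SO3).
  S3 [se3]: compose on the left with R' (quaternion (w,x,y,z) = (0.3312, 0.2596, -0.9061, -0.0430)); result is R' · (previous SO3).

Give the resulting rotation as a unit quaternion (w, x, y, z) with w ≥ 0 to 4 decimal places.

source (pnp_recover): camera pose = R=[-0.3690 0.5975 0.7119; 0.8309 0.5553 -0.0353; -0.4164 0.5785 -0.7014], t=(0.2000, -0.3400, 5.4401)
after S1 (rot_of_se3): [-0.3690 0.5975 0.7119; 0.8309 0.5553 -0.0353; -0.4164 0.5785 -0.7014]
after S2 (compose_so3): [0.6963 0.6788 0.2334; -0.1897 0.4876 -0.8522; -0.6922 0.5492 0.4682]
after S3 (compose_so3): [0.0651 -0.9957 -0.0655; -0.4457 0.0297 -0.8947; 0.8928 0.0875 -0.4419]

rotation (quat) = (0.4040, 0.6077, -0.5930, 0.3403)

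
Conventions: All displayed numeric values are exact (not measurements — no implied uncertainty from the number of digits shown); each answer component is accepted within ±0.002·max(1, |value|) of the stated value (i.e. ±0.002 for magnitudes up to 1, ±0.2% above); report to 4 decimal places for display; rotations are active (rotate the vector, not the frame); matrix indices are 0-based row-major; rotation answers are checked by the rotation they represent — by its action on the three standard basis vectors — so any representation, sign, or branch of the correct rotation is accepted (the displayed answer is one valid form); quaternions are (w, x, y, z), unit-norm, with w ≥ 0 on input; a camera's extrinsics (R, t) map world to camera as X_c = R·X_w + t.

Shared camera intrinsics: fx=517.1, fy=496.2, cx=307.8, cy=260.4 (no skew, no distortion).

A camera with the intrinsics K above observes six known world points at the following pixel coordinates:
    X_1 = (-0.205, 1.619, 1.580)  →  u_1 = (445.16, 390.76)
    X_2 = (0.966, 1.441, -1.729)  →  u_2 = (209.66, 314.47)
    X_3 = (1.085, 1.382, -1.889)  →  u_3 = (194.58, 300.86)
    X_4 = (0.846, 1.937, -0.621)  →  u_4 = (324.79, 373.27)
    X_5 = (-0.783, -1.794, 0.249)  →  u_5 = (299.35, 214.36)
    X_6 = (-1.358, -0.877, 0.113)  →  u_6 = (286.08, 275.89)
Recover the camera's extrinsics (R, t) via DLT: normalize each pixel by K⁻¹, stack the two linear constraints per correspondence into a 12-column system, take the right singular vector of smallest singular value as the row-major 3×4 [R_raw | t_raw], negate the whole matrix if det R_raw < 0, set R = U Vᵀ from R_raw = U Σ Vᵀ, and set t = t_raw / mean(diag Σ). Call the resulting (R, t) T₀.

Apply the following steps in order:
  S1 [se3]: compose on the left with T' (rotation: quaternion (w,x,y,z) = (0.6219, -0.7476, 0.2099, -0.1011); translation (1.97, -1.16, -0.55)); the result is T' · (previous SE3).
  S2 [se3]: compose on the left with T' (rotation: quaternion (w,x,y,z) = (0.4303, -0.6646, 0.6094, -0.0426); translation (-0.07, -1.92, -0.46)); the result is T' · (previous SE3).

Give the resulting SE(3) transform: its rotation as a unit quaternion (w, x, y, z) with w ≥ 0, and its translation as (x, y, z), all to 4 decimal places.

rotation (quat) = (0.6301, 0.7723, 0.0755, 0.0299), translation = (-3.7811, -6.6277, -4.4398)

source (pnp_recover): camera pose = R=[0.3662 0.1350 0.9207; -0.5933 0.7961 0.1193; -0.7169 -0.5899 0.3716], t=(0.1600, 0.1401, 6.8401)
after S1 (compose_se3): R=[0.1425 -0.2726 0.9515; -0.7151 -0.6930 -0.0915; 0.6843 -0.6674 -0.2937], t=(4.9062, 4.8207, -2.1128)
after S2 (compose_se3): R=[0.9868 0.0789 0.1414; 0.1544 -0.1946 -0.9687; -0.0489 0.9777 -0.2042], t=(-3.7811, -6.6277, -4.4398)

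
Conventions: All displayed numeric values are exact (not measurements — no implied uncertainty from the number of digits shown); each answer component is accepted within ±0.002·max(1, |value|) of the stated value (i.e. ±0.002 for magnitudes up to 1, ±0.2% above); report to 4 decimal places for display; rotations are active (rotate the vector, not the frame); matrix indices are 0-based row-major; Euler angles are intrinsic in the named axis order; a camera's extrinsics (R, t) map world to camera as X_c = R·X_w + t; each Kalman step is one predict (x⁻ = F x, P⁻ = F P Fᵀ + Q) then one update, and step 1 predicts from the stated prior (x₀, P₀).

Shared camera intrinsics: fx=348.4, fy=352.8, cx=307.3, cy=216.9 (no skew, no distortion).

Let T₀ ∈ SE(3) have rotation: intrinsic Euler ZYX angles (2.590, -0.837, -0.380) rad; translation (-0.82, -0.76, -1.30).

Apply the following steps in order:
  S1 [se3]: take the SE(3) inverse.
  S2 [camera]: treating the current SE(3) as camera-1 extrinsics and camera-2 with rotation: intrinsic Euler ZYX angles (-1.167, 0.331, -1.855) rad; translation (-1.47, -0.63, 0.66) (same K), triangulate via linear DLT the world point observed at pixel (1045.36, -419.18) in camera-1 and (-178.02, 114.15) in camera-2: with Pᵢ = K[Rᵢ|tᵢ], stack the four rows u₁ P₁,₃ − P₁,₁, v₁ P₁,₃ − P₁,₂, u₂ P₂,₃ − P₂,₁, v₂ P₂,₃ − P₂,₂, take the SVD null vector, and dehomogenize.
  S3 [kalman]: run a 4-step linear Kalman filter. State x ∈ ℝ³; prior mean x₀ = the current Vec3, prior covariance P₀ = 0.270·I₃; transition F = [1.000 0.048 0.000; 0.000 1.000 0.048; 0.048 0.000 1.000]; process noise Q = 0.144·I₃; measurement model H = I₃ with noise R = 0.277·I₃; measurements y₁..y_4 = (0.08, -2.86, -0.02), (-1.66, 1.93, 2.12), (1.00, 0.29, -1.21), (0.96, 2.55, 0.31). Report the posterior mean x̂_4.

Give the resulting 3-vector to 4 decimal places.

result = (0.5213, 1.4126, 0.1063)

after S1 (invert_se3): R=[-0.5704 0.3509 0.7426; -0.7213 -0.6466 -0.2484; 0.3930 -0.6773 0.6219], t=(0.7644, -1.4058, 0.6160)
after S2 (triangulate): (-0.7323, -0.5373, -0.8222)
after S3 (kf_track): (0.5213, 1.4126, 0.1063)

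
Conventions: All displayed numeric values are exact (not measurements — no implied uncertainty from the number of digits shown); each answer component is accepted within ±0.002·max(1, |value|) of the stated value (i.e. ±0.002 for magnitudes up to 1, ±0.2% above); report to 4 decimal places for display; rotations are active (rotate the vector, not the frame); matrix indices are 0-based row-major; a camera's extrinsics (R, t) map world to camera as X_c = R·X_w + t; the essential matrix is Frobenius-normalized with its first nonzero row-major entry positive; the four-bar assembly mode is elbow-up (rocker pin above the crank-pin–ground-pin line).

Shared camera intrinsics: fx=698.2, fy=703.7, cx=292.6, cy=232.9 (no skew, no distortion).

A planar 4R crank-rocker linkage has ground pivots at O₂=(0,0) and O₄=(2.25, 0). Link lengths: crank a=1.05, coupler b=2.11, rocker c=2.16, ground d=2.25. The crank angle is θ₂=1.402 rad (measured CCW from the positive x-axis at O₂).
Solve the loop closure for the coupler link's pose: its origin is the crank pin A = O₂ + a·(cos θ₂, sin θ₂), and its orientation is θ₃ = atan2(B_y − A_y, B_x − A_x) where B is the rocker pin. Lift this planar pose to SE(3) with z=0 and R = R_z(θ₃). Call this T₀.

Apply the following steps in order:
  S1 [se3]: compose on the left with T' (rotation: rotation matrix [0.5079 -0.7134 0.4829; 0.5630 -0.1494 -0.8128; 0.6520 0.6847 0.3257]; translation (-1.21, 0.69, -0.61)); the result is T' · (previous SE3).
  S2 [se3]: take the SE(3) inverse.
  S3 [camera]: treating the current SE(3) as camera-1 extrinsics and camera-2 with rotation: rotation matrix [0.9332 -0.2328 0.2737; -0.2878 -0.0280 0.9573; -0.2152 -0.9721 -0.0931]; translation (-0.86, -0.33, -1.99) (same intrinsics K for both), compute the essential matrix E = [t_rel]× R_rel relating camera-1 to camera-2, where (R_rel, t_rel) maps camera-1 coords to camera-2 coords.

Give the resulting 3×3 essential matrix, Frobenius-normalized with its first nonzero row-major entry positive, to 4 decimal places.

source (fourbar_fk): coupler pose = R=[0.8513 -0.5247 0.0000; 0.5247 0.8513 0.0000; 0.0000 0.0000 1.0000], t=(0.1764, 1.0351, 0.0000)
after S1 (compose_se3): R=[0.0581 -0.8737 0.4829; 0.4009 -0.4226 -0.8128; 0.9143 0.2408 0.3257], t=(-1.8588, 0.6347, 0.2137)
after S2 (invert_se3): R=[0.0581 0.4009 0.9143; -0.8737 -0.4226 0.2408; 0.4829 -0.8128 0.3257], t=(-0.3418, -1.4074, 1.3439)
after S3 (essential): [0.3417 0.2671 0.1395; -0.3583 0.6039 0.0276; -0.4749 -0.2156 -0.1633]

matrix = [0.3417 0.2671 0.1395; -0.3583 0.6039 0.0276; -0.4749 -0.2156 -0.1633]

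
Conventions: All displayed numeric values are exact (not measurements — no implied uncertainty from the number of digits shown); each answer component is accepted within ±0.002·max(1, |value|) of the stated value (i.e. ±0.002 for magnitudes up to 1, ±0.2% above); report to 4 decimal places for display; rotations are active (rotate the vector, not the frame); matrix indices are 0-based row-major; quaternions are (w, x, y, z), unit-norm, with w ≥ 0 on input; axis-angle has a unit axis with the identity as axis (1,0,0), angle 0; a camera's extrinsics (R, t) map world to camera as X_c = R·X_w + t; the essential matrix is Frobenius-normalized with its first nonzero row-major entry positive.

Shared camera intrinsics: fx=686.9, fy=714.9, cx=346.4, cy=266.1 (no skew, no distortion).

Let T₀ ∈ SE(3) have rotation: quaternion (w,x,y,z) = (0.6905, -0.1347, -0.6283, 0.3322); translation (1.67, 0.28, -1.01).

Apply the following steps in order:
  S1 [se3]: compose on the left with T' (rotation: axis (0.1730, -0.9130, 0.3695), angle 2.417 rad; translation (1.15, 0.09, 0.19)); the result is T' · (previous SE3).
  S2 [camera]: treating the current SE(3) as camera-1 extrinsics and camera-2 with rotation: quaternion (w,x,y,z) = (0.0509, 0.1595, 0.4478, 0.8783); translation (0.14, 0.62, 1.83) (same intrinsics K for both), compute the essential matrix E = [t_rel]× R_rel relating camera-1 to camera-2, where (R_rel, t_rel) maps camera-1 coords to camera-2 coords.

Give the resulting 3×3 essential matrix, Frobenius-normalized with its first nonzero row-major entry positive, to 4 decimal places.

after S1 (compose_se3): R=[-0.7041 0.1121 0.7012; -0.1028 0.9610 -0.2568; -0.7027 -0.2529 -0.6651], t=(0.3393, 0.9479, 1.7693)
after S2 (essential): [0.0164 -0.6734 0.0665; -0.5161 -0.1566 -0.0684; 0.4699 -0.1327 0.0884]

matrix = [0.0164 -0.6734 0.0665; -0.5161 -0.1566 -0.0684; 0.4699 -0.1327 0.0884]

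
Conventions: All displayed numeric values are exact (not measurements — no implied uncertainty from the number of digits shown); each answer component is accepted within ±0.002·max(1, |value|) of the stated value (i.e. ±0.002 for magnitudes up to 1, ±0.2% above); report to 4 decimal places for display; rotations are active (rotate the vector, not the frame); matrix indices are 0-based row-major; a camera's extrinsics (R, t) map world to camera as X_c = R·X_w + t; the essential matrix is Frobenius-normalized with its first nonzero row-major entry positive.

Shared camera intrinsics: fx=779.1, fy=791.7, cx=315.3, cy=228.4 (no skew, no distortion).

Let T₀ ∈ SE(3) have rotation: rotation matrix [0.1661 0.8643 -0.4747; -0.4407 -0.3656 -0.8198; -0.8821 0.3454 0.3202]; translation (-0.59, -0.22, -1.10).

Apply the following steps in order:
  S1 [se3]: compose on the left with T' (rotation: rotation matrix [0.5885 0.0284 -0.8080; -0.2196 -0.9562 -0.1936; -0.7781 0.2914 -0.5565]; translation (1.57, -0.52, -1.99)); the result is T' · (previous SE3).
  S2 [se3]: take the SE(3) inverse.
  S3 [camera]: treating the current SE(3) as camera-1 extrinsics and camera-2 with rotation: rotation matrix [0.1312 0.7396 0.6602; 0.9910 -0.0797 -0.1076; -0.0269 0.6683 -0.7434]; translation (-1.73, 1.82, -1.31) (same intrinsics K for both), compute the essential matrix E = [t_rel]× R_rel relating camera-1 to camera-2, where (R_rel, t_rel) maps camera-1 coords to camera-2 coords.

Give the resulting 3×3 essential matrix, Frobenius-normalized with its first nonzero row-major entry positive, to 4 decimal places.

matrix = [0.1785 0.5140 0.3161; -0.0069 0.3027 0.1462; -0.6492 0.2369 -0.1157]

after S1 (compose_se3): R=[0.7980 0.2192 -0.5614; 0.5557 0.0929 0.8262; 0.2332 -0.9713 -0.0477], t=(2.1053, 0.0329, -0.9829)
after S2 (invert_se3): R=[0.7980 0.5557 0.2332; 0.2192 0.0929 -0.9713; -0.5614 0.8262 -0.0477], t=(-1.4691, -1.4192, 1.1079)
after S3 (essential): [0.1785 0.5140 0.3161; -0.0069 0.3027 0.1462; -0.6492 0.2369 -0.1157]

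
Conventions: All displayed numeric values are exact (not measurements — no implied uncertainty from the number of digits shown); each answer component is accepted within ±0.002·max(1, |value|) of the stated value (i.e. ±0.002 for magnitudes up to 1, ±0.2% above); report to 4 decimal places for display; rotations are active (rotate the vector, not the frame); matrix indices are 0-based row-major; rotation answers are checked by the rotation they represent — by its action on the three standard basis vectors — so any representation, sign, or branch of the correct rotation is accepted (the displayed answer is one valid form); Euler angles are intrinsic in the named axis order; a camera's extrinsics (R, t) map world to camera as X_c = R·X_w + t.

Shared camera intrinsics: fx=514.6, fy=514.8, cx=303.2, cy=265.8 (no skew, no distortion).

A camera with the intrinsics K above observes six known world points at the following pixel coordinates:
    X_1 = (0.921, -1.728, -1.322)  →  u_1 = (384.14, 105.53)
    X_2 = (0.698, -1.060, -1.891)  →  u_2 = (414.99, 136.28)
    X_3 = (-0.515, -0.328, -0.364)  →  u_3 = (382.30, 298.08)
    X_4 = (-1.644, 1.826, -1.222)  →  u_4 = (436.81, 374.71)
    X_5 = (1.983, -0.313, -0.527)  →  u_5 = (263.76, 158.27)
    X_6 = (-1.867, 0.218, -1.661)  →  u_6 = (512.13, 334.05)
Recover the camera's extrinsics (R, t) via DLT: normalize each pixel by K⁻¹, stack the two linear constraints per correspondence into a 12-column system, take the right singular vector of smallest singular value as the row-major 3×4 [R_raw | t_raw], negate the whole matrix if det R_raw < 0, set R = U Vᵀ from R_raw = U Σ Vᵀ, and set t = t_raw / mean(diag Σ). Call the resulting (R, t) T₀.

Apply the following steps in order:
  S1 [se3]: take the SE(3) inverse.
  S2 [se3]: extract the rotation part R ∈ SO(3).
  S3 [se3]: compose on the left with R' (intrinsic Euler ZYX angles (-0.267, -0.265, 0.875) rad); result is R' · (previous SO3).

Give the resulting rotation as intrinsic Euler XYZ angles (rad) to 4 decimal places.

rotation (euler_xyz) = (-0.9983, 0.3921, 1.9260)

source (pnp_recover): camera pose = R=[-0.6445 -0.1065 -0.7571; -0.7078 0.4574 0.5383; 0.2890 0.8828 -0.3702], t=(0.3100, 0.3700, 6.5007)
after S1 (invert_se3): R=[-0.6445 -0.7078 0.2890; -0.1065 0.4574 0.8828; -0.7571 0.5383 -0.3702], t=(-1.4172, -5.8753, 2.4421)
after S2 (rot_of_se3): [-0.6445 -0.7078 0.2890; -0.1065 0.4574 0.8828; -0.7571 0.5383 -0.3702]
after S3 (compose_so3): [-0.3214 -0.8664 0.3821; 0.6196 0.1127 0.7768; -0.7160 0.4864 0.5007]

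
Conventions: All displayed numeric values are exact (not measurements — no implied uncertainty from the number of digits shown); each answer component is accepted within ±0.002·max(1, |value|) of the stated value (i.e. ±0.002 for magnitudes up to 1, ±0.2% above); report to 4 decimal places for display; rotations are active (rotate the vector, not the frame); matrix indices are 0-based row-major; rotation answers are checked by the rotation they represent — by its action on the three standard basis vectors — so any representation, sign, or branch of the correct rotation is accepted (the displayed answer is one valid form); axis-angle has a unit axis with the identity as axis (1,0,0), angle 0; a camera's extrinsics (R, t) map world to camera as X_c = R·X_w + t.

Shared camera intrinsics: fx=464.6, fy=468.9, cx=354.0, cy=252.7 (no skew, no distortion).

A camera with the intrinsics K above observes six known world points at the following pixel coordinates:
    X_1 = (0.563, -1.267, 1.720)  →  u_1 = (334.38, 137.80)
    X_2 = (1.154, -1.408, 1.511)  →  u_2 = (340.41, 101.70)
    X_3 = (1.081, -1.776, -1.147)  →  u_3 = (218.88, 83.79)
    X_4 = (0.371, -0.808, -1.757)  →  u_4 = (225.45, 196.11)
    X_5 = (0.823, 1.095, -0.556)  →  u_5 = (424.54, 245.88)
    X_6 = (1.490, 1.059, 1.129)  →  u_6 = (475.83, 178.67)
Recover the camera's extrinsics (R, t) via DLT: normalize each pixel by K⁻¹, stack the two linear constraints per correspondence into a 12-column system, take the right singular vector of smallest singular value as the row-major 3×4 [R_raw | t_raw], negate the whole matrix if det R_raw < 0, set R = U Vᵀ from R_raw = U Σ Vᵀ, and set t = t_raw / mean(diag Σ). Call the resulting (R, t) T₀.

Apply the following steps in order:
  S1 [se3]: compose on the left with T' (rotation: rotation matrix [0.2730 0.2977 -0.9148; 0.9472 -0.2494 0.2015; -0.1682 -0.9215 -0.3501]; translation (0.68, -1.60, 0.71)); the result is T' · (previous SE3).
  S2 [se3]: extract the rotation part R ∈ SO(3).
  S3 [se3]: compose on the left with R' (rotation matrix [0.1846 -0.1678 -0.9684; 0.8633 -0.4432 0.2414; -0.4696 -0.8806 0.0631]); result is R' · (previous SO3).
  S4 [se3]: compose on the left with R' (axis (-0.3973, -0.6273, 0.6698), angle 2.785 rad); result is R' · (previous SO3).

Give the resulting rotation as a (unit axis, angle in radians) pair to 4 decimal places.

source (pnp_recover): camera pose = R=[0.5083 0.7818 0.3612; -0.7468 0.6090 -0.2673; -0.4289 -0.1339 0.8934], t=(-0.2500, -0.2799, 6.4199)
after S1 (compose_se3): R=[0.3088 0.5172 -0.7982; 0.5813 0.5616 0.5888; 0.7528 -0.6458 -0.1272], t=(-5.3444, -0.4734, -1.2375)
after S2 (rot_of_se3): [0.3088 0.5172 -0.7982; 0.5813 0.5616 0.5888; 0.7528 -0.6458 -0.1272]
after S3 (compose_so3): [-0.7696 0.6266 -0.1230; 0.1907 0.0418 -0.9808; -0.6094 -0.7782 -0.1516]
after S4 (compose_so3): [0.9809 0.1864 -0.0551; -0.1733 0.9672 0.1857; 0.0880 -0.1726 0.9811]

rotation (axis_angle) = ((-0.6793, -0.2713, -0.6819), 0.2669)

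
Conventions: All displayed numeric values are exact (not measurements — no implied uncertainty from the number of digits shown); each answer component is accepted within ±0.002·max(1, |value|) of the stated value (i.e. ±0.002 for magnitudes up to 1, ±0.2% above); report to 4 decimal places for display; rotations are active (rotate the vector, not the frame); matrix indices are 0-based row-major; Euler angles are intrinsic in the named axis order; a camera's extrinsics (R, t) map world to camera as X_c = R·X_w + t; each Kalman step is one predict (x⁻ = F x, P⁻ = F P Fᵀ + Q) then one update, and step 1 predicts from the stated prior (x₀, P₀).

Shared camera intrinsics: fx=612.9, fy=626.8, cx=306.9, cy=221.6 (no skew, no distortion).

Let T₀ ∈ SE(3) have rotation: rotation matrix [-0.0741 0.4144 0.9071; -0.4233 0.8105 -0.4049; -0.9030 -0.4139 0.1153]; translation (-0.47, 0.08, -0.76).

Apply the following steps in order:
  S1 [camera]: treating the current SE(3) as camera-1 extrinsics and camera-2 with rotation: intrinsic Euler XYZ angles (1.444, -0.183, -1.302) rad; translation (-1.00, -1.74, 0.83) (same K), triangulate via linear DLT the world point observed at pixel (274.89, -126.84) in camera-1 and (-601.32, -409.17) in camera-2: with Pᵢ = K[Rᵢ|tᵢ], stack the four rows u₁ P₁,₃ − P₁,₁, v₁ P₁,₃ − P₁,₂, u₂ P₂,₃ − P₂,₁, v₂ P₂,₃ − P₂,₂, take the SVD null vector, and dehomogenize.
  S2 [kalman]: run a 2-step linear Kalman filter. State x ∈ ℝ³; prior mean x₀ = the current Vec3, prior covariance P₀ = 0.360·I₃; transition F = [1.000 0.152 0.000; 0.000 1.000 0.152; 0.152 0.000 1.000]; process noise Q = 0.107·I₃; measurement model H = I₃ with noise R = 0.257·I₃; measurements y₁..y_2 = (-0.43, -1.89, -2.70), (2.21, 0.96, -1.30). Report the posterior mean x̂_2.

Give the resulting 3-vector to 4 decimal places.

after S1 (triangulate): (-1.8098, -1.6832, 1.0419)
after S2 (kf_track): (0.5672, -0.3739, -1.2659)

result = (0.5672, -0.3739, -1.2659)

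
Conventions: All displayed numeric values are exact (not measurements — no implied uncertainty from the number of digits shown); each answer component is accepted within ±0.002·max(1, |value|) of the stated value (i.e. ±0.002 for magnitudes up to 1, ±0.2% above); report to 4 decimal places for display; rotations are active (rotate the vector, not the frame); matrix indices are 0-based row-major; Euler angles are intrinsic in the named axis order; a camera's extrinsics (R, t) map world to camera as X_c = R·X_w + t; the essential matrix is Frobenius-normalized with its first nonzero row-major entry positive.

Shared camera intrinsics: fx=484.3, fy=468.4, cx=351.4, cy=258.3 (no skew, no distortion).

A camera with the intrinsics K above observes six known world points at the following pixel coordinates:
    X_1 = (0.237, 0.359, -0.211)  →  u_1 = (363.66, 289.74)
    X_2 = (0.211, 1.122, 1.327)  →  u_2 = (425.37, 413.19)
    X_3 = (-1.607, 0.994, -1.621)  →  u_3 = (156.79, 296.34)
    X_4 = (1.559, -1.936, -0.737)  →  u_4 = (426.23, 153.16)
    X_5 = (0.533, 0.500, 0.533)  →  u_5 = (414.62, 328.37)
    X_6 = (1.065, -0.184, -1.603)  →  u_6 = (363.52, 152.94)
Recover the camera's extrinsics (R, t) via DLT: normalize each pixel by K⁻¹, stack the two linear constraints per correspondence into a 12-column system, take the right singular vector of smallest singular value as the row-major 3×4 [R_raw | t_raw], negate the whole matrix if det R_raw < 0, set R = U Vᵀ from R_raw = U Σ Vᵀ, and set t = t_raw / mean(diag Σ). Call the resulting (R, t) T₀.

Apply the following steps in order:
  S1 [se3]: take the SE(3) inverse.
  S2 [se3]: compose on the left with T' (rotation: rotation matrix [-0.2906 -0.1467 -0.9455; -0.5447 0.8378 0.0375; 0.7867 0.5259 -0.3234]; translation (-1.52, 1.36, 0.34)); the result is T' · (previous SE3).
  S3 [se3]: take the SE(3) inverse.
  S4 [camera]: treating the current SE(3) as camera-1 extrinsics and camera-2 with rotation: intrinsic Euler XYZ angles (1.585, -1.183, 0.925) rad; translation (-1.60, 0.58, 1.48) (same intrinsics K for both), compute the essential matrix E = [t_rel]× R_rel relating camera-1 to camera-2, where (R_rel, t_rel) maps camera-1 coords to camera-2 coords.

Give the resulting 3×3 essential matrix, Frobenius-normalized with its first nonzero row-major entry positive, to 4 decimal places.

source (pnp_recover): camera pose = R=[0.8421 -0.0707 0.5347; -0.4451 0.4690 0.7629; -0.3047 -0.8804 0.3635], t=(0.0901, 0.4995, 6.4476)
after S1 (invert_se3): R=[0.8421 -0.4451 -0.3047; -0.0707 0.4690 -0.8804; 0.5347 0.7629 0.3635], t=(2.1112, 5.4483, -2.7727)
after S2 (compose_se3): R=[-0.7400 -0.6608 -0.1260; -0.4979 0.6639 -0.5580; 0.4523 -0.3502 -0.8202], t=(-0.3110, 4.6708, 5.7627)
after S3 (invert_se3): R=[-0.7400 -0.4979 0.4523; -0.6608 0.6639 -0.3502; -0.1260 -0.5580 -0.8202], t=(-0.5113, -1.2887, 7.2939)
after S4 (essential): [0.0971 0.3154 0.0565; 0.6871 0.0790 0.0017; -0.1355 0.6146 0.1163]

matrix = [0.0971 0.3154 0.0565; 0.6871 0.0790 0.0017; -0.1355 0.6146 0.1163]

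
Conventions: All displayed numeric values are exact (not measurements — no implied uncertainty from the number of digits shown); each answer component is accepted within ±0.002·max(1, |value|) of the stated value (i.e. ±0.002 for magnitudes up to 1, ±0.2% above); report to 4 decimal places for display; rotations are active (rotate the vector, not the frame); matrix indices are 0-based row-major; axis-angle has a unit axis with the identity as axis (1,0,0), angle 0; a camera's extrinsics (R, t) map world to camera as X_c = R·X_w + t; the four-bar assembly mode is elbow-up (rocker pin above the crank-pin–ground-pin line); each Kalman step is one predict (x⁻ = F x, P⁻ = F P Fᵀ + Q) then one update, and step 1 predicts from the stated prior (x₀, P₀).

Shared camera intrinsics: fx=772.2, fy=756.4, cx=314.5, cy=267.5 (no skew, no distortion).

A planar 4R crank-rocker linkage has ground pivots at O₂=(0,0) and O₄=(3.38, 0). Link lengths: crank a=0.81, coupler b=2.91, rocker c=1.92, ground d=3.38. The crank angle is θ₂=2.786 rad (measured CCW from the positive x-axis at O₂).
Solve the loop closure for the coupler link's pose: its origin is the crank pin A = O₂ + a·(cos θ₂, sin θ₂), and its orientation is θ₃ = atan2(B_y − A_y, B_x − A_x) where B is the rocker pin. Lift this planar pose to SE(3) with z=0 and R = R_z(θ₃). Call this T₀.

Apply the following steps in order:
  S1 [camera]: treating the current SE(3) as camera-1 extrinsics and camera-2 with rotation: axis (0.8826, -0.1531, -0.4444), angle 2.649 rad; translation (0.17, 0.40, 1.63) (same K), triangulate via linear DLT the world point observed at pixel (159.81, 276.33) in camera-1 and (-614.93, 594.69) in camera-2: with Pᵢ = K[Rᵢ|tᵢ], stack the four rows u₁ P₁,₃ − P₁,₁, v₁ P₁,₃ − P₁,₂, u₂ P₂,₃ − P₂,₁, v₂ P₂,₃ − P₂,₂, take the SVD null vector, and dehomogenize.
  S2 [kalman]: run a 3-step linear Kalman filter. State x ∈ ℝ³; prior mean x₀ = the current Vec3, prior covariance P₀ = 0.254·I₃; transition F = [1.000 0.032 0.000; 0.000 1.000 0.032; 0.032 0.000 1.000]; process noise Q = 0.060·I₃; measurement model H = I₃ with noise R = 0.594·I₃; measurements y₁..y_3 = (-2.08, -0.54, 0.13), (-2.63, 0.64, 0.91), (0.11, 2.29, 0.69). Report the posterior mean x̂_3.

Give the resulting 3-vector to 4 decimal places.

result = (-0.7653, 0.6119, 0.8141)

source (fourbar_fk): coupler pose = R=[0.9368 -0.3498 0.0000; 0.3498 0.9368 0.0000; 0.0000 0.0000 1.0000], t=(-0.7593, 0.2820, 0.0000)
after S1 (triangulate): (0.3823, -0.4281, 1.2552)
after S2 (kf_track): (-0.7653, 0.6119, 0.8141)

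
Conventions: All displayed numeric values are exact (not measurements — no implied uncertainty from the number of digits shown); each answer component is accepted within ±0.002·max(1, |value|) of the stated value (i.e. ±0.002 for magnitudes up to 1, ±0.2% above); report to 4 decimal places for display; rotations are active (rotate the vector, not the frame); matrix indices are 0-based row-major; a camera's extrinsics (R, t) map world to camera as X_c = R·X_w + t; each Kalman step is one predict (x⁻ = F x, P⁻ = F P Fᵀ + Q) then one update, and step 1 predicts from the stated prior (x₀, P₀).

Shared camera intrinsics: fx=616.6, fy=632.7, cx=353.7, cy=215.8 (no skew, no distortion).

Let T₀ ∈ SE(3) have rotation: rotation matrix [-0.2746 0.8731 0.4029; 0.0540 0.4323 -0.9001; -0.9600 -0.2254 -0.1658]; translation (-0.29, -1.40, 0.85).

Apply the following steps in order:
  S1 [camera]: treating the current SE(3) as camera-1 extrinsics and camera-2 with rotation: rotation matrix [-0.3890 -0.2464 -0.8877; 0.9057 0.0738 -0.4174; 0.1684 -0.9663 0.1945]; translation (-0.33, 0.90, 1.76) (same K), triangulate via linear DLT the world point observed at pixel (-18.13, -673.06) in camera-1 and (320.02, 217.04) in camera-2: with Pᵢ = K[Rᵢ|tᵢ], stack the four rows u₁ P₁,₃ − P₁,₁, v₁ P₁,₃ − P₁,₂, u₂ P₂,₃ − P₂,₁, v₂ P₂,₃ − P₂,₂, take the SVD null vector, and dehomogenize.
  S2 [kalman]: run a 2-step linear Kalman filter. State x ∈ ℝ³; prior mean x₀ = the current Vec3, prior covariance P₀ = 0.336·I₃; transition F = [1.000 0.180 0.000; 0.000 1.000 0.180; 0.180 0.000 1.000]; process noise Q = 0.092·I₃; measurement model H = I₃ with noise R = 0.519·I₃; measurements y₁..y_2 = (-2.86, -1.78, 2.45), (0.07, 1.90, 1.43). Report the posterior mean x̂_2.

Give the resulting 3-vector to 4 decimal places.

result = (-1.0410, 0.0992, 1.3229)

after S1 (triangulate): (-0.6729, -1.2691, 0.4577)
after S2 (kf_track): (-1.0410, 0.0992, 1.3229)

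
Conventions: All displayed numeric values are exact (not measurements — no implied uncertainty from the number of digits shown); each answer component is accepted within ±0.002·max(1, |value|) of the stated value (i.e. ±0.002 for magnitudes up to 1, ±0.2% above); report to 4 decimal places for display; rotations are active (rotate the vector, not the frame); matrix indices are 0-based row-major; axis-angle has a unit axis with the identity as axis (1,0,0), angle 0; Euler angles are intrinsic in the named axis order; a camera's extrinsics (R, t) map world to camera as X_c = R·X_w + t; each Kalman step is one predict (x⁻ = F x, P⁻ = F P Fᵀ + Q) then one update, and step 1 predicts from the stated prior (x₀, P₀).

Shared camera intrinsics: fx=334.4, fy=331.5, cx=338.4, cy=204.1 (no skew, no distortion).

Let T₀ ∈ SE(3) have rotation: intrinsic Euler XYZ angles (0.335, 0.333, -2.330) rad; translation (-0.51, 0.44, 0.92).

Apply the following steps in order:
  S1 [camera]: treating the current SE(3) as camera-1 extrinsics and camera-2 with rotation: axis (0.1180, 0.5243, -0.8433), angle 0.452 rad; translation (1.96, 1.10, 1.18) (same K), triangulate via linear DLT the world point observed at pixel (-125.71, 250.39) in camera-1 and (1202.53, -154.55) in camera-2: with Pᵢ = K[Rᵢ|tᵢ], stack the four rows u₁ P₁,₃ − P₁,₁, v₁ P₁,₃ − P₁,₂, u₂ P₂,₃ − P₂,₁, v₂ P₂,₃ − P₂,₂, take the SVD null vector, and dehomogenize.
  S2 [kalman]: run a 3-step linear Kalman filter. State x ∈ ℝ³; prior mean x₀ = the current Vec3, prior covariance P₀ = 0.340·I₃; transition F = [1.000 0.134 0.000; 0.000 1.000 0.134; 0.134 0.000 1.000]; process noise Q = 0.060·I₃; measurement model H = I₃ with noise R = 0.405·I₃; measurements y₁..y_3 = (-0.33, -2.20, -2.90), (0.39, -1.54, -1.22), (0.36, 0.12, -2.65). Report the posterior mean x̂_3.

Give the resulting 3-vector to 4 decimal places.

result = (0.1302, -1.3774, -1.5937)

after S1 (triangulate): (1.4867, -1.7916, 0.2316)
after S2 (kf_track): (0.1302, -1.3774, -1.5937)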